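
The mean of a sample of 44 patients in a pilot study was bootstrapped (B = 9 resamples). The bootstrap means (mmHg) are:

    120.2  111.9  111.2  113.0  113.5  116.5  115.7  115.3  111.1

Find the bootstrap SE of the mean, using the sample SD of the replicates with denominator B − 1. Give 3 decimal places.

SE* = 2.969

Bootstrap SE is the standard deviation of the 9 replicate means.
Mean of replicates: (120.2 + 111.9 + 111.2 + 113.0 + 113.5 + 116.5 + 115.7 + 115.3 + 111.1) / 9 = 1028.4000 / 9 = 114.2667
Sum of squared deviations: (+5.9333)² + (−2.3667)² + (−3.0667)² + (−1.2667)² + (−0.7667)² + (+2.2333)² + (+1.4333)² + (+1.0333)² + (−3.1667)² = 70.5400
Variance = 70.5400 / 8 = 8.8175
SE* = √8.8175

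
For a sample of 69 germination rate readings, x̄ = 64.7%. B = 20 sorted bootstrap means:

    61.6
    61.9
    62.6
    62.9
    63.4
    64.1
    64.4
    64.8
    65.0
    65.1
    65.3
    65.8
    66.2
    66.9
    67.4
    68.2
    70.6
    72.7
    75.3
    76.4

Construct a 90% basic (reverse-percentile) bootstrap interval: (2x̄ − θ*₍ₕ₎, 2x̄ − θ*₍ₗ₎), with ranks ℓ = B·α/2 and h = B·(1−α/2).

(54.1, 67.8)

Percentile endpoints at ranks 1 and 19: θ*₍1₎ = 61.6, θ*₍19₎ = 75.3.
Basic interval reflects these around x̄:
  lower = 2 × 64.7 − 75.3 = 54.1
  upper = 2 × 64.7 − 61.6 = 67.8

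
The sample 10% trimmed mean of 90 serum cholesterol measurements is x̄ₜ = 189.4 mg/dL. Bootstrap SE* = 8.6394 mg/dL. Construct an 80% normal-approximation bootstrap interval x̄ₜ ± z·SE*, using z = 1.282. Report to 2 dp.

Margin = 1.282 × 8.6394 = 11.076
Interval: 189.4 ± 11.076

(178.32, 200.48)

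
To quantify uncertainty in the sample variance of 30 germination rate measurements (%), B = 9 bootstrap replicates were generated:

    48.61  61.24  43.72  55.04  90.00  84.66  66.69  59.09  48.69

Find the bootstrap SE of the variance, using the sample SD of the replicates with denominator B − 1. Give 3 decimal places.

SE* = 16.076

Bootstrap SE is the standard deviation of the 9 replicate variances.
Mean of replicates: (48.61 + 61.24 + 43.72 + 55.04 + 90.00 + 84.66 + 66.69 + 59.09 + 48.69) / 9 = 557.7400 / 9 = 61.9711
Sum of squared deviations: (−13.3611)² + (−0.7311)² + (−18.2511)² + (−6.9311)² + (+28.0289)² + (+22.6889)² + (+4.7189)² + (−2.8811)² + (−13.2811)² = 2067.5581
Variance = 2067.5581 / 8 = 258.4448
SE* = √258.4448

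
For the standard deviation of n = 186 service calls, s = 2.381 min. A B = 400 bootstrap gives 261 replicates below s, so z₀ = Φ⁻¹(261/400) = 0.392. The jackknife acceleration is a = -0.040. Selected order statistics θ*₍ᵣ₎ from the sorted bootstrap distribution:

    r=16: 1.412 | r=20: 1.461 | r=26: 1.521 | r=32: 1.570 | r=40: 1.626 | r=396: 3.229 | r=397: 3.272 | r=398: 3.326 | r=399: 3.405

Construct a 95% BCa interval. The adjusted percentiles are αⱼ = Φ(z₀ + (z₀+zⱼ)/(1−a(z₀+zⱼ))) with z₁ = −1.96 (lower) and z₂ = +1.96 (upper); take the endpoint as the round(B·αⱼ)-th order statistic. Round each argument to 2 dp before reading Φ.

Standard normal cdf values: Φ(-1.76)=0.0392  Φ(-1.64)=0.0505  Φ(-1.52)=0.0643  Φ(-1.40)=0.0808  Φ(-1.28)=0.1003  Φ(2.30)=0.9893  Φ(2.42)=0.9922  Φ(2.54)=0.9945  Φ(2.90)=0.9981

(1.626, 3.326)

Lower: z₀ + z₁ = 0.392 + (-1.960) = -1.568; 1 − a(z₀+z₁) = 1 − (-0.040)(-1.568) = 0.9373; argument = 0.392 + (-1.568)/0.9373 = -1.2809 → -1.28.
α₁ = Φ(-1.28) = 0.1003; rank = round(400 × 0.1003) = 40; θ*₍40₎ = 1.626.
Upper: z₀ + z₂ = 2.352; 1 − a(z₀+z₂) = 1.0941; argument = 2.5418 → 2.54; α₂ = 0.9945; rank = 398; θ*₍398₎ = 3.326.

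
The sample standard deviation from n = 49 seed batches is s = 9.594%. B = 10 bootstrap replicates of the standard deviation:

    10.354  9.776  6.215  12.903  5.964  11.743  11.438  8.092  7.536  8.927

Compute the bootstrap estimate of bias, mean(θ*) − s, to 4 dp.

mean(θ*) = (10.354 + 9.776 + 6.215 + 12.903 + 5.964 + 11.743 + 11.438 + 8.092 + 7.536 + 8.927) / 10 = 9.29480
bias = 9.29480 − 9.594

bias = −0.2992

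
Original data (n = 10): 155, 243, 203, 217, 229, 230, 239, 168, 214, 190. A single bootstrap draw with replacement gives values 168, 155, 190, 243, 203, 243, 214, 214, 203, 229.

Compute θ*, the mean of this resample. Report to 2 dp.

Mean = (168 + 155 + 190 + 243 + 203 + 243 + 214 + 214 + 203 + 229) / 10 = 2062.0 / 10 = 206.20

θ* = 206.20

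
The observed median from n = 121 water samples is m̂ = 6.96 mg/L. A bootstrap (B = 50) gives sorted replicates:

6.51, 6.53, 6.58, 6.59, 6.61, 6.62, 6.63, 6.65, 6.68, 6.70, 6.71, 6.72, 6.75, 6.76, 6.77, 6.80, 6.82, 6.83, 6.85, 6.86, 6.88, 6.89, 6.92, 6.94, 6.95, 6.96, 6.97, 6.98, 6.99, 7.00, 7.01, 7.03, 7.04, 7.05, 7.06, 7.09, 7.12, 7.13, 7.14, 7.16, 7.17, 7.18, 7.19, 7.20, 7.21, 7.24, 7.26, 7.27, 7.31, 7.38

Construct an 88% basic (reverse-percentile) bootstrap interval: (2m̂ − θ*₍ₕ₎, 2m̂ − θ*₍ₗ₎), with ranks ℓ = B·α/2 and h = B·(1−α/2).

(6.66, 7.34)

Percentile endpoints at ranks 3 and 47: θ*₍3₎ = 6.58, θ*₍47₎ = 7.26.
Basic interval reflects these around m̂:
  lower = 2 × 6.96 − 7.26 = 6.66
  upper = 2 × 6.96 − 6.58 = 7.34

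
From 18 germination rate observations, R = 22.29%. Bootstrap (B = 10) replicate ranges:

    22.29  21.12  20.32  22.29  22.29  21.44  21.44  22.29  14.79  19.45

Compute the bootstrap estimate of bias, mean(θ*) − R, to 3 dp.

mean(θ*) = (22.29 + 21.12 + 20.32 + 22.29 + 22.29 + 21.44 + 21.44 + 22.29 + 14.79 + 19.45) / 10 = 20.7720
bias = 20.7720 − 22.29

bias = −1.518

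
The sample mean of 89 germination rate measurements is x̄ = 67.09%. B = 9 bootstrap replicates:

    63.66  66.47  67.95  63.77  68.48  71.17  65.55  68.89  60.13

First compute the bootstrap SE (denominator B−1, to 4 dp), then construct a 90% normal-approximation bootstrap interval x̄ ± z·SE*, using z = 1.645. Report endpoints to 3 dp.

Mean of replicates = 66.2300; sum of squared deviations = 89.8866; SE* = √(89.8866/8) = 3.3520
Margin = 1.645 × 3.3520 = 5.5140
Interval: 67.09 ± 5.5140

(61.576, 72.604)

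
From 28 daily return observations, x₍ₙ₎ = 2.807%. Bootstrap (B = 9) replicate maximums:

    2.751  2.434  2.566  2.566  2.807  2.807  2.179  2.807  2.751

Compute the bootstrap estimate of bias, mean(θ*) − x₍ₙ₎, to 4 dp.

mean(θ*) = (2.751 + 2.434 + 2.566 + 2.566 + 2.807 + 2.807 + 2.179 + 2.807 + 2.751) / 9 = 2.62978
bias = 2.62978 − 2.807

bias = −0.1772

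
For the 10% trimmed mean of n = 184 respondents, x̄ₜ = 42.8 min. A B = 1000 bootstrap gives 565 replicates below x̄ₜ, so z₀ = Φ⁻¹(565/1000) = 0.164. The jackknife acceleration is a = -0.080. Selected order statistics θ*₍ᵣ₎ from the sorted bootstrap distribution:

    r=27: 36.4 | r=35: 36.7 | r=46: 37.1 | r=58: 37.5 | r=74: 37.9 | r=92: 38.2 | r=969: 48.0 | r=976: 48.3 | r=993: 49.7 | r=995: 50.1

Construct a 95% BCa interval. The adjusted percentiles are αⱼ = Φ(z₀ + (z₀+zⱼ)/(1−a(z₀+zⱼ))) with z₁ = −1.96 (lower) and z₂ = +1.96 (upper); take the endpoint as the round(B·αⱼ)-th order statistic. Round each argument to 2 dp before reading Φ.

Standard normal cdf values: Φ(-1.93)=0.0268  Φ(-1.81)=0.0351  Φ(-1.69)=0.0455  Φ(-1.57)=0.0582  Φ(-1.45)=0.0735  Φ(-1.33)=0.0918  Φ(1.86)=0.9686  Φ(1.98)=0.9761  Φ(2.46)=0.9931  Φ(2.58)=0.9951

Lower: z₀ + z₁ = 0.164 + (-1.960) = -1.796; 1 − a(z₀+z₁) = 1 − (-0.080)(-1.796) = 0.8563; argument = 0.164 + (-1.796)/0.8563 = -1.9333 → -1.93.
α₁ = Φ(-1.93) = 0.0268; rank = round(1000 × 0.0268) = 27; θ*₍27₎ = 36.4.
Upper: z₀ + z₂ = 2.124; 1 − a(z₀+z₂) = 1.1699; argument = 1.9795 → 1.98; α₂ = 0.9761; rank = 976; θ*₍976₎ = 48.3.

(36.4, 48.3)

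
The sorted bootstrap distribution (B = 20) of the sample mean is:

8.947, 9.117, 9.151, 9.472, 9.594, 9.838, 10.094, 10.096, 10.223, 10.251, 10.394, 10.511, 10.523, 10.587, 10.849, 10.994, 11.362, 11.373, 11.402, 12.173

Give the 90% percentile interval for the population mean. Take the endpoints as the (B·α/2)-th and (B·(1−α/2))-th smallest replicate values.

(8.947, 11.402)

α = 0.10; lower rank = 20 × 0.050 = 1; upper rank = 20 × 0.950 = 19.
The 1st smallest replicate is 8.947; the 19th is 11.402.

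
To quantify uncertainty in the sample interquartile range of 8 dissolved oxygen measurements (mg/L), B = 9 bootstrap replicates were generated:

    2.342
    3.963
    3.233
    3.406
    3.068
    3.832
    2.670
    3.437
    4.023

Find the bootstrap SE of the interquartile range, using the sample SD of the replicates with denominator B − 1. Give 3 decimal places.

SE* = 0.574

Bootstrap SE is the standard deviation of the 9 replicate interquartile ranges.
Mean of replicates: (2.342 + 3.963 + 3.233 + 3.406 + 3.068 + 3.832 + 2.670 + 3.437 + 4.023) / 9 = 29.9740 / 9 = 3.3304
Sum of squared deviations: (−0.9884)² + (+0.6326)² + (−0.0974)² + (+0.0756)² + (−0.2624)² + (+0.5016)² + (−0.6604)² + (+0.1066)² + (+0.6926)² = 2.6400
Variance = 2.6400 / 8 = 0.3300
SE* = √0.3300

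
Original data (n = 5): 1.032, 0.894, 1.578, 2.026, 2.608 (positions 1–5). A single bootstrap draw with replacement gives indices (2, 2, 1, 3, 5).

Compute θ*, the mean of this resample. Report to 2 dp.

θ* = 1.40

Resample values: 0.894, 0.894, 1.032, 1.578, 2.608.
Mean = (0.894 + 0.894 + 1.032 + 1.578 + 2.608) / 5 = 7.0060 / 5 = 1.40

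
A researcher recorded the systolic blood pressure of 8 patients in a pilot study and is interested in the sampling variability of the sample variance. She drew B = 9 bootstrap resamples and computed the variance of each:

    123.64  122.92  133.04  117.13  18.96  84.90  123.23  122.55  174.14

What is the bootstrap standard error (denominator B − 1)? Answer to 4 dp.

Bootstrap SE is the standard deviation of the 9 replicate variances.
Mean of replicates: (123.64 + 122.92 + 133.04 + 117.13 + 18.96 + 84.90 + 123.23 + 122.55 + 174.14) / 9 = 1020.51000 / 9 = 113.39000
Sum of squared deviations: (+10.25000)² + (+9.53000)² + (+19.65000)² + (+3.74000)² + (−94.43000)² + (−28.49000)² + (+9.84000)² + (+9.16000)² + (+60.75000)² = 14195.99220
Variance = 14195.99220 / 8 = 1774.49903
SE* = √1774.49903

SE* = 42.1248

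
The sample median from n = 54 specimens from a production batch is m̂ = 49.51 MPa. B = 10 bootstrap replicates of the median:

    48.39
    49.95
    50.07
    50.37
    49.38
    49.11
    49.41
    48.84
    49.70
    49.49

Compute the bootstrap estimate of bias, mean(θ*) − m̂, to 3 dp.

bias = −0.039

mean(θ*) = (48.39 + 49.95 + 50.07 + 50.37 + 49.38 + 49.11 + 49.41 + 48.84 + 49.70 + 49.49) / 10 = 49.4710
bias = 49.4710 − 49.51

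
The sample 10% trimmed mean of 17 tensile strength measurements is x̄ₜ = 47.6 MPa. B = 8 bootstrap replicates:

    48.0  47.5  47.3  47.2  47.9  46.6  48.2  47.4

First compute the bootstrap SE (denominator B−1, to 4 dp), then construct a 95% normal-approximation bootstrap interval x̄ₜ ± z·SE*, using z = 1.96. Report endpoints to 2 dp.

(46.59, 48.61)

Mean of replicates = 47.5125; sum of squared deviations = 1.8487; SE* = √(1.8487/7) = 0.5139
Margin = 1.96 × 0.5139 = 1.007
Interval: 47.6 ± 1.007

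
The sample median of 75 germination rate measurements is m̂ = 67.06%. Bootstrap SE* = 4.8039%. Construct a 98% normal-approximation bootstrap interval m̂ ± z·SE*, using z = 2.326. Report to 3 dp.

Margin = 2.326 × 4.8039 = 11.1739
Interval: 67.06 ± 11.1739

(55.886, 78.234)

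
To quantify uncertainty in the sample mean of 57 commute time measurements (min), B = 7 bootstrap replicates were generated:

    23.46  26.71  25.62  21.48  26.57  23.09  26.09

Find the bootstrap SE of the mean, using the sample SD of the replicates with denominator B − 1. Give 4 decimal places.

Bootstrap SE is the standard deviation of the 7 replicate means.
Mean of replicates: (23.46 + 26.71 + 25.62 + 21.48 + 26.57 + 23.09 + 26.09) / 7 = 173.02000 / 7 = 24.71714
Sum of squared deviations: (−1.25714)² + (+1.99286)² + (+0.90286)² + (−3.23714)² + (+1.85286)² + (−1.62714)² + (+1.37286)² = 24.81154
Variance = 24.81154 / 6 = 4.13526
SE* = √4.13526

SE* = 2.0335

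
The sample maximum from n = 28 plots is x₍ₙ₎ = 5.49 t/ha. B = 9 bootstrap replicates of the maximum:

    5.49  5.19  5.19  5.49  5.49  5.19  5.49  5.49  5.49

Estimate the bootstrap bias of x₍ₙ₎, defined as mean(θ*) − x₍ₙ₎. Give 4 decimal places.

bias = −0.1000

mean(θ*) = (5.49 + 5.19 + 5.19 + 5.49 + 5.49 + 5.19 + 5.49 + 5.49 + 5.49) / 9 = 5.39000
bias = 5.39000 − 5.49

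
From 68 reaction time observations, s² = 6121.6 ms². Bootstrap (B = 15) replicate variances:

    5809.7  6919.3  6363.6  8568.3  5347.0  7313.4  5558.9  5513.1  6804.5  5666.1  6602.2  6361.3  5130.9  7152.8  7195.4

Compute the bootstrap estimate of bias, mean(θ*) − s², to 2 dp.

mean(θ*) = (5809.7 + 6919.3 + 6363.6 + 8568.3 + 5347.0 + 7313.4 + 5558.9 + 5513.1 + 6804.5 + 5666.1 + 6602.2 + 6361.3 + 5130.9 + 7152.8 + 7195.4) / 15 = 6420.433
bias = 6420.433 − 6121.6

bias = +298.83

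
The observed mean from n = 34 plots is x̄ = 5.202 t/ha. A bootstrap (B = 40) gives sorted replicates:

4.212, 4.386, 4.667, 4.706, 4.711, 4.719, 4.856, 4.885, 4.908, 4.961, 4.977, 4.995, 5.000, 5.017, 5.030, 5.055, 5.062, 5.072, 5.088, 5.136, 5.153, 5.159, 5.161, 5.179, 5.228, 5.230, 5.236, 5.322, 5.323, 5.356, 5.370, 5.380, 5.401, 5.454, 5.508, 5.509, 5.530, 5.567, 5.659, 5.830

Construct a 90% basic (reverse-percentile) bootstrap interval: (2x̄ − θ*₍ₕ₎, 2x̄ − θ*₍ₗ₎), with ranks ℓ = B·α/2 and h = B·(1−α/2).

Percentile endpoints at ranks 2 and 38: θ*₍2₎ = 4.386, θ*₍38₎ = 5.567.
Basic interval reflects these around x̄:
  lower = 2 × 5.202 − 5.567 = 4.837
  upper = 2 × 5.202 − 4.386 = 6.018

(4.837, 6.018)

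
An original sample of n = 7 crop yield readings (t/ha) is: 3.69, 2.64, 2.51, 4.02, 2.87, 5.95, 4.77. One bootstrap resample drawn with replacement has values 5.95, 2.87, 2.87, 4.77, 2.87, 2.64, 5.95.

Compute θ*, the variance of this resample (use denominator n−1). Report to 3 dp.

θ* = 2.313

Mean = 3.9886; sum of squared deviations = 13.8773
s² = 13.8773 / 6 = 2.3129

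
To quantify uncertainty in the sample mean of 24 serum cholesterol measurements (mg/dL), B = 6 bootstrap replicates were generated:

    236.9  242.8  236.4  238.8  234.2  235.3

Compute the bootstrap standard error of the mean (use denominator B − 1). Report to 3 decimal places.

Bootstrap SE is the standard deviation of the 6 replicate means.
Mean of replicates: (236.9 + 242.8 + 236.4 + 238.8 + 234.2 + 235.3) / 6 = 1424.4000 / 6 = 237.4000
Sum of squared deviations: (−0.5000)² + (+5.4000)² + (−1.0000)² + (+1.4000)² + (−3.2000)² + (−2.1000)² = 47.0200
Variance = 47.0200 / 5 = 9.4040
SE* = √9.4040

SE* = 3.067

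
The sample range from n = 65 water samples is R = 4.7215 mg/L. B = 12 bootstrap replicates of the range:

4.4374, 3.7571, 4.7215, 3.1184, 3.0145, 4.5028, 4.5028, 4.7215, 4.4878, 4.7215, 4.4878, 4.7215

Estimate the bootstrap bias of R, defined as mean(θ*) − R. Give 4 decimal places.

bias = −0.4553

mean(θ*) = (4.4374 + 3.7571 + 4.7215 + 3.1184 + 3.0145 + 4.5028 + 4.5028 + 4.7215 + 4.4878 + 4.7215 + 4.4878 + 4.7215) / 12 = 4.26622
bias = 4.26622 − 4.7215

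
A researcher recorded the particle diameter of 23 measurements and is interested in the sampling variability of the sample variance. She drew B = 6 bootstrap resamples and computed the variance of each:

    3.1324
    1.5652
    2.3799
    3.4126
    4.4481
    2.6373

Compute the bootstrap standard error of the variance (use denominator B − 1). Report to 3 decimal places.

SE* = 0.983

Bootstrap SE is the standard deviation of the 6 replicate variances.
Mean of replicates: (3.1324 + 1.5652 + 2.3799 + 3.4126 + 4.4481 + 2.6373) / 6 = 17.57550 / 6 = 2.92925
Sum of squared deviations: (+0.20315)² + (−1.36405)² + (−0.54935)² + (+0.48335)² + (+1.51885)² + (−0.29195)² = 4.82946
Variance = 4.82946 / 5 = 0.96589
SE* = √0.96589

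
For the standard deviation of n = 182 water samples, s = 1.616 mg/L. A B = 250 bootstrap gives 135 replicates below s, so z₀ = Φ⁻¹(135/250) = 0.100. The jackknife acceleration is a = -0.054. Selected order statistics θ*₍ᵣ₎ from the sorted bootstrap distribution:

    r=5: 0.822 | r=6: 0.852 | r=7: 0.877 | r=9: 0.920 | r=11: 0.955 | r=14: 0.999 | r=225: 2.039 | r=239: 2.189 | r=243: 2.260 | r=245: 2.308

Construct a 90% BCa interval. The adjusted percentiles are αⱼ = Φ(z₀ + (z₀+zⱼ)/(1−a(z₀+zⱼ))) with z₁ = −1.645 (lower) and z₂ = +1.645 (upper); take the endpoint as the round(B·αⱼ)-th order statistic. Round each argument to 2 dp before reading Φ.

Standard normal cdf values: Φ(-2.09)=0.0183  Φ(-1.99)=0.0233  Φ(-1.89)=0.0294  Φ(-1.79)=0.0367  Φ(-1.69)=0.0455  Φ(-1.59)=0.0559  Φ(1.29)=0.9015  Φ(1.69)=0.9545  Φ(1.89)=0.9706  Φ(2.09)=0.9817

(0.999, 2.189)

Lower: z₀ + z₁ = 0.100 + (-1.645) = -1.545; 1 − a(z₀+z₁) = 1 − (-0.054)(-1.545) = 0.9166; argument = 0.100 + (-1.545)/0.9166 = -1.5856 → -1.59.
α₁ = Φ(-1.59) = 0.0559; rank = round(250 × 0.0559) = 14; θ*₍14₎ = 0.999.
Upper: z₀ + z₂ = 1.745; 1 − a(z₀+z₂) = 1.0942; argument = 1.6947 → 1.69; α₂ = 0.9545; rank = 239; θ*₍239₎ = 2.189.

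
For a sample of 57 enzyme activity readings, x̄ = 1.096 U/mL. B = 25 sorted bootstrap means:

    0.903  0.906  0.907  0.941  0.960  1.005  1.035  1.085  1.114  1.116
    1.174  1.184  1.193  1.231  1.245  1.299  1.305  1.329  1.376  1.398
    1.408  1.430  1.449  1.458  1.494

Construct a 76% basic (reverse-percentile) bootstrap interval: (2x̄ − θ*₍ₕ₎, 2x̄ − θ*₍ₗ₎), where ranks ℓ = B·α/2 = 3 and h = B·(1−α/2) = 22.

(0.762, 1.285)

Percentile endpoints at ranks 3 and 22: θ*₍3₎ = 0.907, θ*₍22₎ = 1.430.
Basic interval reflects these around x̄:
  lower = 2 × 1.096 − 1.430 = 0.762
  upper = 2 × 1.096 − 0.907 = 1.285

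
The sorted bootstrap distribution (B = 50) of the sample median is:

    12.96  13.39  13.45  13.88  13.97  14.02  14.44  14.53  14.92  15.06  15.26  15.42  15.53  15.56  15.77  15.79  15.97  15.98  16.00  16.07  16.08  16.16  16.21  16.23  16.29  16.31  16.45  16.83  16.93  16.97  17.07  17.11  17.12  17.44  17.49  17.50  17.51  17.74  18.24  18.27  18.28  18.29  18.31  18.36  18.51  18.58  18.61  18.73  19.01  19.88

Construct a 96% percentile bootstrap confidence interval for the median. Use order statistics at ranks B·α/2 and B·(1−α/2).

(12.96, 19.01)

α = 0.04; lower rank = 50 × 0.020 = 1; upper rank = 50 × 0.980 = 49.
The 1st smallest replicate is 12.96; the 49th is 19.01.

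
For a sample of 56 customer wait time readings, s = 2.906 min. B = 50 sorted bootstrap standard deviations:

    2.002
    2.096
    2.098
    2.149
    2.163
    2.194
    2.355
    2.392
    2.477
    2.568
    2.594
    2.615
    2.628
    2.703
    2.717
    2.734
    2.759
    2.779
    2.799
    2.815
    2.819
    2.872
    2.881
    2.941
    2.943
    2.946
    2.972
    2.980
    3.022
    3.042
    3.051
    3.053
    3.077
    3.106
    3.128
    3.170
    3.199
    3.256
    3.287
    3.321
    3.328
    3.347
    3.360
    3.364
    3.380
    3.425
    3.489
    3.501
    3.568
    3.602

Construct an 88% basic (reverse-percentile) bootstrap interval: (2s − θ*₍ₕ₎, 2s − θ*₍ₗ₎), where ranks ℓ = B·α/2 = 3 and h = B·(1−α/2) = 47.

(2.323, 3.714)

Percentile endpoints at ranks 3 and 47: θ*₍3₎ = 2.098, θ*₍47₎ = 3.489.
Basic interval reflects these around s:
  lower = 2 × 2.906 − 3.489 = 2.323
  upper = 2 × 2.906 − 2.098 = 3.714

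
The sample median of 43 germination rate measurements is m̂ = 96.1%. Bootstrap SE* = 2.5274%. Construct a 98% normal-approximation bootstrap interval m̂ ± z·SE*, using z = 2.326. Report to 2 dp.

Margin = 2.326 × 2.5274 = 5.879
Interval: 96.1 ± 5.879

(90.22, 101.98)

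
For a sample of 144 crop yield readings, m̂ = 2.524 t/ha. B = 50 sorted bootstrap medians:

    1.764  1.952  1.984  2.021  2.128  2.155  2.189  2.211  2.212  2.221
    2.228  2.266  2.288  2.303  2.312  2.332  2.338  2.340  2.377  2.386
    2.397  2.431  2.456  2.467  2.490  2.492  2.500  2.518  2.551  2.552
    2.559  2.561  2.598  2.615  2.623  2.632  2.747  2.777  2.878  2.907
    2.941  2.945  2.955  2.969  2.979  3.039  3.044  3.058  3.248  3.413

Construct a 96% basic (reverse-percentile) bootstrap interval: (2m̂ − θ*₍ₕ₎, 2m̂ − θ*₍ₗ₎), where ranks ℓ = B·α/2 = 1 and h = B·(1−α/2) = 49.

(1.800, 3.284)

Percentile endpoints at ranks 1 and 49: θ*₍1₎ = 1.764, θ*₍49₎ = 3.248.
Basic interval reflects these around m̂:
  lower = 2 × 2.524 − 3.248 = 1.800
  upper = 2 × 2.524 − 1.764 = 3.284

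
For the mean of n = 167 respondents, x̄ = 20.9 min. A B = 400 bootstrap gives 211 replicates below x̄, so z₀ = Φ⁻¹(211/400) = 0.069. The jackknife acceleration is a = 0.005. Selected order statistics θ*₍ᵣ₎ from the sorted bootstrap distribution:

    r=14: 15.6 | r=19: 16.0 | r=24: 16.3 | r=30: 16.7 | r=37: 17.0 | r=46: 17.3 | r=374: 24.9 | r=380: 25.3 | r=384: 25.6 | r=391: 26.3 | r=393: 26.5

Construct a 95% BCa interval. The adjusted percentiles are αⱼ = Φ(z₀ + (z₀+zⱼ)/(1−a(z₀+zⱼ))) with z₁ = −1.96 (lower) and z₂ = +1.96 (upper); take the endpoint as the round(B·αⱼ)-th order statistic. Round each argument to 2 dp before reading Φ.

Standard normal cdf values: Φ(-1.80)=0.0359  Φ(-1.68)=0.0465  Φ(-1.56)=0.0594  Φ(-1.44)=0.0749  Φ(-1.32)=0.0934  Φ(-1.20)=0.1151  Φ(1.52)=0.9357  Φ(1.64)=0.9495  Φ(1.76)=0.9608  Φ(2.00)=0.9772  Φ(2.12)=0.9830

(15.6, 26.5)

Lower: z₀ + z₁ = 0.069 + (-1.960) = -1.891; 1 − a(z₀+z₁) = 1 − (0.005)(-1.891) = 1.0095; argument = 0.069 + (-1.891)/1.0095 = -1.8043 → -1.80.
α₁ = Φ(-1.80) = 0.0359; rank = round(400 × 0.0359) = 14; θ*₍14₎ = 15.6.
Upper: z₀ + z₂ = 2.029; 1 − a(z₀+z₂) = 0.9899; argument = 2.1188 → 2.12; α₂ = 0.9830; rank = 393; θ*₍393₎ = 26.5.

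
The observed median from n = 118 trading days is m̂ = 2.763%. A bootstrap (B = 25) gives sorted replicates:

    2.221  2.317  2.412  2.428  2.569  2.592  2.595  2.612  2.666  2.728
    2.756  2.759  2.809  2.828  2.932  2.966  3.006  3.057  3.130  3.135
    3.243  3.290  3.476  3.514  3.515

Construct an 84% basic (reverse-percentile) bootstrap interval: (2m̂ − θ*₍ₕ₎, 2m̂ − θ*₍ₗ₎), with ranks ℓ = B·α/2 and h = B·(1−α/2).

(2.050, 3.209)

Percentile endpoints at ranks 2 and 23: θ*₍2₎ = 2.317, θ*₍23₎ = 3.476.
Basic interval reflects these around m̂:
  lower = 2 × 2.763 − 3.476 = 2.050
  upper = 2 × 2.763 − 2.317 = 3.209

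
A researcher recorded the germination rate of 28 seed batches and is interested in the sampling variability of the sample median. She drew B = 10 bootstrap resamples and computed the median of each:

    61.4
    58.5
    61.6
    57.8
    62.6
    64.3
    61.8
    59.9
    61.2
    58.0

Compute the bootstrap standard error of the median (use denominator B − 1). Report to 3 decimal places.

Bootstrap SE is the standard deviation of the 10 replicate medians.
Mean of replicates: (61.4 + 58.5 + 61.6 + 57.8 + 62.6 + 64.3 + 61.8 + 59.9 + 61.2 + 58.0) / 10 = 607.1000 / 10 = 60.7100
Sum of squared deviations: (+0.6900)² + (−2.2100)² + (+0.8900)² + (−2.9100)² + (+1.8900)² + (+3.5900)² + (+1.0900)² + (−0.8100)² + (+0.4900)² + (−2.7100)² = 40.5090
Variance = 40.5090 / 9 = 4.5010
SE* = √4.5010

SE* = 2.122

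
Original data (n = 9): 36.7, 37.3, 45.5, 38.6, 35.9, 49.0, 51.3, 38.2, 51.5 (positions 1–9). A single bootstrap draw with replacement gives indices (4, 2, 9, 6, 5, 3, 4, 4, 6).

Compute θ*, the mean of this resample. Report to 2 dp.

Resample values: 38.6, 37.3, 51.5, 49.0, 35.9, 45.5, 38.6, 38.6, 49.0.
Mean = (38.6 + 37.3 + 51.5 + 49.0 + 35.9 + 45.5 + 38.6 + 38.6 + 49.0) / 9 = 384.00 / 9 = 42.67

θ* = 42.67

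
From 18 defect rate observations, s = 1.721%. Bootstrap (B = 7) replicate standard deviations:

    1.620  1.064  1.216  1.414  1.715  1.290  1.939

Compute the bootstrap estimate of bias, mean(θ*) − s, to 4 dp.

mean(θ*) = (1.620 + 1.064 + 1.216 + 1.414 + 1.715 + 1.290 + 1.939) / 7 = 1.46543
bias = 1.46543 − 1.721

bias = −0.2556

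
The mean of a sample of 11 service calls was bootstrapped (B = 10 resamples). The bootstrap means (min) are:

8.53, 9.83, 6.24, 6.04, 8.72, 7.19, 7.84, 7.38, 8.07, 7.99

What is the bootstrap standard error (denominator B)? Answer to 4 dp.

SE* = 1.0811

Bootstrap SE is the standard deviation of the 10 replicate means.
Mean of replicates: (8.53 + 9.83 + 6.24 + 6.04 + 8.72 + 7.19 + 7.84 + 7.38 + 8.07 + 7.99) / 10 = 77.83000 / 10 = 7.78300
Sum of squared deviations: (+0.74700)² + (+2.04700)² + (−1.54300)² + (−1.74300)² + (+0.93700)² + (−0.59300)² + (+0.05700)² + (−0.40300)² + (+0.28700)² + (+0.20700)² = 11.68761
Variance = 11.68761 / 10 = 1.16876
SE* = √1.16876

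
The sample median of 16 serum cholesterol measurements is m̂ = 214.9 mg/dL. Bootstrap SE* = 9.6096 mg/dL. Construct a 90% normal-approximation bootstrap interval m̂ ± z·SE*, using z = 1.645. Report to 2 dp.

(199.09, 230.71)

Margin = 1.645 × 9.6096 = 15.808
Interval: 214.9 ± 15.808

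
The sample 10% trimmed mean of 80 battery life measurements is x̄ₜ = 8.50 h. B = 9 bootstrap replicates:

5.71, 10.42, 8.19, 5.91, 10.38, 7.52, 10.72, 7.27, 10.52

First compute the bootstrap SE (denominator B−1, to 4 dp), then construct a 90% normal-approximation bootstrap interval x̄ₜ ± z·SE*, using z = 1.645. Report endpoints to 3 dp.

Mean of replicates = 8.5156; sum of squared deviations = 33.2890; SE* = √(33.2890/8) = 2.0399
Margin = 1.645 × 2.0399 = 3.3556
Interval: 8.50 ± 3.3556

(5.144, 11.856)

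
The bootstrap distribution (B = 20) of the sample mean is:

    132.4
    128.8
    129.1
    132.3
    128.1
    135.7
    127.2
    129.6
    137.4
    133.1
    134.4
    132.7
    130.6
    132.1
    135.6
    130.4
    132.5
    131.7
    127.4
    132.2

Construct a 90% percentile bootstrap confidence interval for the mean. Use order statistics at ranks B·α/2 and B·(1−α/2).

Sorted replicates: 127.2, 127.4, 128.1, 128.8, 129.1, 129.6, 130.4, 130.6, 131.7, 132.1, 132.2, 132.3, 132.4, 132.5, 132.7, 133.1, 134.4, 135.6, 135.7, 137.4
α = 0.10; lower rank = 20 × 0.050 = 1; upper rank = 20 × 0.950 = 19.
The 1st smallest replicate is 127.2; the 19th is 135.7.

(127.2, 135.7)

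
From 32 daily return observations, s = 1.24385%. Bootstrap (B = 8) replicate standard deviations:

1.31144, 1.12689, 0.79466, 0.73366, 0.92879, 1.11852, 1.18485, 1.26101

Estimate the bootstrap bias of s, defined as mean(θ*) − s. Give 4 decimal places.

mean(θ*) = (1.31144 + 1.12689 + 0.79466 + 0.73366 + 0.92879 + 1.11852 + 1.18485 + 1.26101) / 8 = 1.05748
bias = 1.05748 − 1.24385

bias = −0.1864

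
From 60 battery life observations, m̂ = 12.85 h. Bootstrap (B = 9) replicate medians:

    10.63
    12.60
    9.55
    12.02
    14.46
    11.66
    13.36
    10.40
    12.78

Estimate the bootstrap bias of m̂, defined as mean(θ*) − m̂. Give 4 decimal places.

bias = −0.9100

mean(θ*) = (10.63 + 12.60 + 9.55 + 12.02 + 14.46 + 11.66 + 13.36 + 10.40 + 12.78) / 9 = 11.94000
bias = 11.94000 − 12.85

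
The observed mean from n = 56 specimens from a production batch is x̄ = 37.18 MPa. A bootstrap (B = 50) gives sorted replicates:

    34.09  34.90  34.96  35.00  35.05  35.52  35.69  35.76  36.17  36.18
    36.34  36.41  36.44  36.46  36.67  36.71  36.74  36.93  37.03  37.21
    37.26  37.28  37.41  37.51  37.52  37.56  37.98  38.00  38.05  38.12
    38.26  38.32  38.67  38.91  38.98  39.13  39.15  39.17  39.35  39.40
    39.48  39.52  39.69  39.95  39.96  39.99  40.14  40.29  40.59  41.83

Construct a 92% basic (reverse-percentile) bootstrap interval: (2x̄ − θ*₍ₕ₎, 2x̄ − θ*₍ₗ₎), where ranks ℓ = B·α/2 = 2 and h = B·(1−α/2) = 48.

(34.07, 39.46)

Percentile endpoints at ranks 2 and 48: θ*₍2₎ = 34.90, θ*₍48₎ = 40.29.
Basic interval reflects these around x̄:
  lower = 2 × 37.18 − 40.29 = 34.07
  upper = 2 × 37.18 − 34.90 = 39.46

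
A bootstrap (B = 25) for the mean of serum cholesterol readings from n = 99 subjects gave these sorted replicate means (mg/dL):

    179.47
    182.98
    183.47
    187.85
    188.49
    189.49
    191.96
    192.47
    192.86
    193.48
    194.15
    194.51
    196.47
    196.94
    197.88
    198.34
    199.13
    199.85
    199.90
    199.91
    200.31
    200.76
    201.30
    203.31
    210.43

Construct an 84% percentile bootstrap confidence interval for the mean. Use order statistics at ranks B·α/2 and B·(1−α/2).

α = 0.16; lower rank = 25 × 0.080 = 2; upper rank = 25 × 0.920 = 23.
The 2nd smallest replicate is 182.98; the 23rd is 201.30.

(182.98, 201.30)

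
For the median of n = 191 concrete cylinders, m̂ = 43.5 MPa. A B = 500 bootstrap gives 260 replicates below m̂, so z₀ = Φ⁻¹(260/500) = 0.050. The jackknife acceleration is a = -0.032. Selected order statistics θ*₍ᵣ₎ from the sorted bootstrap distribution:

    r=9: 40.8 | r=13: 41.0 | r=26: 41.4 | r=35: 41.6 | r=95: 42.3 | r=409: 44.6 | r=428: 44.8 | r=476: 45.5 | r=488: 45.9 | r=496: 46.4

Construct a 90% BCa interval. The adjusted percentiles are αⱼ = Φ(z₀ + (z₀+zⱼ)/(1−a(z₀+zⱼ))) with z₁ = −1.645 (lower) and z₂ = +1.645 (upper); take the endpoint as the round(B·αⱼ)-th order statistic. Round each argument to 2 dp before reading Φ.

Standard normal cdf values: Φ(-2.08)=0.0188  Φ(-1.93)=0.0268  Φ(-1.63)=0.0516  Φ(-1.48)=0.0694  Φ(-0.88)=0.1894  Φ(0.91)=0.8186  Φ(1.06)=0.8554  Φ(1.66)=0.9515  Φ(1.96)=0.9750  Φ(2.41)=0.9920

Lower: z₀ + z₁ = 0.050 + (-1.645) = -1.595; 1 − a(z₀+z₁) = 1 − (-0.032)(-1.595) = 0.9490; argument = 0.050 + (-1.595)/0.9490 = -1.6308 → -1.63.
α₁ = Φ(-1.63) = 0.0516; rank = round(500 × 0.0516) = 26; θ*₍26₎ = 41.4.
Upper: z₀ + z₂ = 1.695; 1 − a(z₀+z₂) = 1.0542; argument = 1.6578 → 1.66; α₂ = 0.9515; rank = 476; θ*₍476₎ = 45.5.

(41.4, 45.5)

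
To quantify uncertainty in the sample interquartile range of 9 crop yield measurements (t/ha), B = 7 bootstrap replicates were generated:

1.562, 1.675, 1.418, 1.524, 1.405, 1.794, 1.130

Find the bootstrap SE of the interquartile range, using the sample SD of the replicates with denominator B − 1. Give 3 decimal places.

SE* = 0.214

Bootstrap SE is the standard deviation of the 7 replicate interquartile ranges.
Mean of replicates: (1.562 + 1.675 + 1.418 + 1.524 + 1.405 + 1.794 + 1.130) / 7 = 10.5080 / 7 = 1.5011
Sum of squared deviations: (+0.0609)² + (+0.1739)² + (−0.0831)² + (+0.0229)² + (−0.0961)² + (+0.2929)² + (−0.3711)² = 0.2741
Variance = 0.2741 / 6 = 0.0457
SE* = √0.0457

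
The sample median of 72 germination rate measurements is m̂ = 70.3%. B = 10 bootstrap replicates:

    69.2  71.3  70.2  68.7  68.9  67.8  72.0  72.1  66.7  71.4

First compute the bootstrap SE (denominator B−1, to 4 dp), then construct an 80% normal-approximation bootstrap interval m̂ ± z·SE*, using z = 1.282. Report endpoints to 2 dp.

(67.92, 72.68)

Mean of replicates = 69.8300; sum of squared deviations = 31.0810; SE* = √(31.0810/9) = 1.8583
Margin = 1.282 × 1.8583 = 2.382
Interval: 70.3 ± 2.382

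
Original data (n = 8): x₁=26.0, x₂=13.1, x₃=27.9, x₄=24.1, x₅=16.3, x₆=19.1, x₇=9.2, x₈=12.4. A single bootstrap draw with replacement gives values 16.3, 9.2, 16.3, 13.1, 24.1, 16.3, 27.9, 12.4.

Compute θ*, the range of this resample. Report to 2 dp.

θ* = 18.70

Range = 27.9 − 9.2 = 18.70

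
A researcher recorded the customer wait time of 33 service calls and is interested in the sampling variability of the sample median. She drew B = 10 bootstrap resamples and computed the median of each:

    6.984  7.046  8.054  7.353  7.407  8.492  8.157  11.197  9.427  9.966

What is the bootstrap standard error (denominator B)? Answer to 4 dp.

Bootstrap SE is the standard deviation of the 10 replicate medians.
Mean of replicates: (6.984 + 7.046 + 8.054 + 7.353 + 7.407 + 8.492 + 8.157 + 11.197 + 9.427 + 9.966) / 10 = 84.08300 / 10 = 8.40830
Sum of squared deviations: (−1.42430)² + (−1.36230)² + (−0.35430)² + (−1.05530)² + (−1.00130)² + (+0.08370)² + (−0.25130)² + (+2.78870)² + (+1.01870)² + (+1.55770)² = 17.43746
Variance = 17.43746 / 10 = 1.74375
SE* = √1.74375

SE* = 1.3205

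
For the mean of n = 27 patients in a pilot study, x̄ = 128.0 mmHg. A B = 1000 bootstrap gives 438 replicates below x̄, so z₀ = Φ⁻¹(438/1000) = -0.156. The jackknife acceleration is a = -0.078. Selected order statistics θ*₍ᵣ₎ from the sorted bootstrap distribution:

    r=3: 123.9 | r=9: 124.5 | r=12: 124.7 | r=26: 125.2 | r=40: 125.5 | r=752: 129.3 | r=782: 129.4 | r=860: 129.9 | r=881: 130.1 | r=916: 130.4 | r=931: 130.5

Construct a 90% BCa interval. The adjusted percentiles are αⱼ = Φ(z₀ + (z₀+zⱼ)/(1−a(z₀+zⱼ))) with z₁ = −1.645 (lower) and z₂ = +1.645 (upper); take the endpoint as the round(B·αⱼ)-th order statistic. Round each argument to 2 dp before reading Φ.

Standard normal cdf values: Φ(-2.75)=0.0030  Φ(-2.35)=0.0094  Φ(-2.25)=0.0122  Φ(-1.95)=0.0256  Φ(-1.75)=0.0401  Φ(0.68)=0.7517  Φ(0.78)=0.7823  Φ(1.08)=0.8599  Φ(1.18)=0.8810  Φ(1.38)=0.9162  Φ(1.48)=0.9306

Lower: z₀ + z₁ = -0.156 + (-1.645) = -1.801; 1 − a(z₀+z₁) = 1 − (-0.078)(-1.801) = 0.8595; argument = -0.156 + (-1.801)/0.8595 = -2.2514 → -2.25.
α₁ = Φ(-2.25) = 0.0122; rank = round(1000 × 0.0122) = 12; θ*₍12₎ = 124.7.
Upper: z₀ + z₂ = 1.489; 1 − a(z₀+z₂) = 1.1161; argument = 1.1781 → 1.18; α₂ = 0.8810; rank = 881; θ*₍881₎ = 130.1.

(124.7, 130.1)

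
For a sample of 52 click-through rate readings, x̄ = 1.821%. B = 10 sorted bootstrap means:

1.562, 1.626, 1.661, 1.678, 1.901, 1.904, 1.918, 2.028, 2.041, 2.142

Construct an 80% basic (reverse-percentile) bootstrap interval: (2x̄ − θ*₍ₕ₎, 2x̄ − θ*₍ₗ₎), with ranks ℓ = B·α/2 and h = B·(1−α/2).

(1.601, 2.080)

Percentile endpoints at ranks 1 and 9: θ*₍1₎ = 1.562, θ*₍9₎ = 2.041.
Basic interval reflects these around x̄:
  lower = 2 × 1.821 − 2.041 = 1.601
  upper = 2 × 1.821 − 1.562 = 2.080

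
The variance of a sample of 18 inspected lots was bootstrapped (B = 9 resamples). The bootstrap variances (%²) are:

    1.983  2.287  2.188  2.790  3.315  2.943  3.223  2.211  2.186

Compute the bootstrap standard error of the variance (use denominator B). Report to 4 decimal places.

Bootstrap SE is the standard deviation of the 9 replicate variances.
Mean of replicates: (1.983 + 2.287 + 2.188 + 2.790 + 3.315 + 2.943 + 3.223 + 2.211 + 2.186) / 9 = 23.12600 / 9 = 2.56956
Sum of squared deviations: (−0.58656)² + (−0.28256)² + (−0.38156)² + (+0.22044)² + (+0.74544)² + (+0.37344)² + (+0.65344)² + (−0.35856)² + (−0.38356)² = 2.01588
Variance = 2.01588 / 9 = 0.22399
SE* = √0.22399

SE* = 0.4733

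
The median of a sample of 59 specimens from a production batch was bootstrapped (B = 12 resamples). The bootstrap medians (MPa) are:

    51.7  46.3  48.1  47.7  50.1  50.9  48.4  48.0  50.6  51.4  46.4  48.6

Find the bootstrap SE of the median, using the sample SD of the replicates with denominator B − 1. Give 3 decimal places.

Bootstrap SE is the standard deviation of the 12 replicate medians.
Mean of replicates: (51.7 + 46.3 + 48.1 + 47.7 + 50.1 + 50.9 + 48.4 + 48.0 + 50.6 + 51.4 + 46.4 + 48.6) / 12 = 588.2000 / 12 = 49.0167
Sum of squared deviations: (+2.6833)² + (−2.7167)² + (−0.9167)² + (−1.3167)² + (+1.0833)² + (+1.8833)² + (−0.6167)² + (−1.0167)² + (+1.5833)² + (+2.3833)² + (−2.6167)² + (−0.4167)² = 38.4967
Variance = 38.4967 / 11 = 3.4997
SE* = √3.4997

SE* = 1.871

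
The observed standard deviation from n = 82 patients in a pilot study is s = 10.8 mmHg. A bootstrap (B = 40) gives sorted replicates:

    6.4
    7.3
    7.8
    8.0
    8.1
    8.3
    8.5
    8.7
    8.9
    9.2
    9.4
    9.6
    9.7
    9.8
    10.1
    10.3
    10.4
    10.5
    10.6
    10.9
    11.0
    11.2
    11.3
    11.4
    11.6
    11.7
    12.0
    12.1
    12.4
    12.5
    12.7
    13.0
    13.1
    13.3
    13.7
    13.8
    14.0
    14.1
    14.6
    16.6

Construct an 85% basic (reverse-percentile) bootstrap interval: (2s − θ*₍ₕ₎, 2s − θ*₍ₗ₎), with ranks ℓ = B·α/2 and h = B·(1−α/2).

Percentile endpoints at ranks 3 and 37: θ*₍3₎ = 7.8, θ*₍37₎ = 14.0.
Basic interval reflects these around s:
  lower = 2 × 10.8 − 14.0 = 7.6
  upper = 2 × 10.8 − 7.8 = 13.8

(7.6, 13.8)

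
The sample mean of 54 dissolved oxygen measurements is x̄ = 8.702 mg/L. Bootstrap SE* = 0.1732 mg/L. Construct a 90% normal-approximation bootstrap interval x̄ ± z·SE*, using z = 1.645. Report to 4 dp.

Margin = 1.645 × 0.1732 = 0.28491
Interval: 8.702 ± 0.28491

(8.4171, 8.9869)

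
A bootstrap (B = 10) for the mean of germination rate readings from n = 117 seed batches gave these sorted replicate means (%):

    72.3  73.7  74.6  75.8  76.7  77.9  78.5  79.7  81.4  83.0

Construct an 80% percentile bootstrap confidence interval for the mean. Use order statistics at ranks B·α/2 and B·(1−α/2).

(72.3, 81.4)

α = 0.20; lower rank = 10 × 0.100 = 1; upper rank = 10 × 0.900 = 9.
The 1st smallest replicate is 72.3; the 9th is 81.4.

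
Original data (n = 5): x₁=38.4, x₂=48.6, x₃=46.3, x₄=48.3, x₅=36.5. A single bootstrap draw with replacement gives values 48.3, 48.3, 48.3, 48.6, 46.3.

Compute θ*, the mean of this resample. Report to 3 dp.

θ* = 47.960

Mean = (48.3 + 48.3 + 48.3 + 48.6 + 46.3) / 5 = 239.80 / 5 = 47.960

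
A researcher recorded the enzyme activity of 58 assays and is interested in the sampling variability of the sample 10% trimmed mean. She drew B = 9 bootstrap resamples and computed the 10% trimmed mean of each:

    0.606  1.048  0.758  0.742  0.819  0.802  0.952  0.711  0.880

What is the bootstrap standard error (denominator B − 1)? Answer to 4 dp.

SE* = 0.1325

Bootstrap SE is the standard deviation of the 9 replicate 10% trimmed means.
Mean of replicates: (0.606 + 1.048 + 0.758 + 0.742 + 0.819 + 0.802 + 0.952 + 0.711 + 0.880) / 9 = 7.31800 / 9 = 0.81311
Sum of squared deviations: (−0.20711)² + (+0.23489)² + (−0.05511)² + (−0.07111)² + (+0.00589)² + (−0.01111)² + (+0.13889)² + (−0.10211)² + (+0.06689)² = 0.14051
Variance = 0.14051 / 8 = 0.01756
SE* = √0.01756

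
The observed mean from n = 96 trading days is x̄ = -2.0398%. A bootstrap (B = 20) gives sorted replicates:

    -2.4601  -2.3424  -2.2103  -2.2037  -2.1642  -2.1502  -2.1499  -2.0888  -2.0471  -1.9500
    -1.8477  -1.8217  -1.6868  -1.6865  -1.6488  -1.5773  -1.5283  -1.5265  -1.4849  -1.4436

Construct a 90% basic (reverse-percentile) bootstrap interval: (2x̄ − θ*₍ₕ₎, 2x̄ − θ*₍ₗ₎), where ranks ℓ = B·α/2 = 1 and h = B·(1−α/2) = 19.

(-2.5947, -1.6195)

Percentile endpoints at ranks 1 and 19: θ*₍1₎ = -2.4601, θ*₍19₎ = -1.4849.
Basic interval reflects these around x̄:
  lower = 2 × -2.0398 − -1.4849 = -2.5947
  upper = 2 × -2.0398 − -2.4601 = -1.6195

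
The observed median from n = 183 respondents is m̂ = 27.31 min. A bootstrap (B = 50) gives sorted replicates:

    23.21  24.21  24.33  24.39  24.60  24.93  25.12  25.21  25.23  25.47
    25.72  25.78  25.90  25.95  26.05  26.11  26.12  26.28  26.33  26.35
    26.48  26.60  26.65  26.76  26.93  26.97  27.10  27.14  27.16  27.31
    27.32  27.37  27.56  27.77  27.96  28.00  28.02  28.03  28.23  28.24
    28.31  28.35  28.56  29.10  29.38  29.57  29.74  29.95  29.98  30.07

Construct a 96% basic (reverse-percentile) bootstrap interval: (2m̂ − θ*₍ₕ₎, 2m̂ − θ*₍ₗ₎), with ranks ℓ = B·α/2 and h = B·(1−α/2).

Percentile endpoints at ranks 1 and 49: θ*₍1₎ = 23.21, θ*₍49₎ = 29.98.
Basic interval reflects these around m̂:
  lower = 2 × 27.31 − 29.98 = 24.64
  upper = 2 × 27.31 − 23.21 = 31.41

(24.64, 31.41)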